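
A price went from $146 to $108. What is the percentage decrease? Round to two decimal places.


Find the absolute change:
|108 - 146| = 38
Divide by original and multiply by 100:
38 / 146 x 100 = 26.0273...% ≈ 26.03%

26.03%


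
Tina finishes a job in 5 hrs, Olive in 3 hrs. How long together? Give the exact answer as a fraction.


Tina's rate: 1/5 of the job per hour
Olive's rate: 1/3 of the job per hour
Combined rate: 1/5 + 1/3 = 8/15 per hour
Time = 1 / (8/15) = 15/8 hours (≈ 1.88 hours)

15/8 hours


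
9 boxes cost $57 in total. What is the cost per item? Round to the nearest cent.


Total cost: $57
Number of items: 9
Unit price: $57 / 9 = $6.3333... ≈ $6.33

$6.33


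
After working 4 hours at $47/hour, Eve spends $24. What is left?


Calculate earnings:
4 x $47 = $188
Subtract spending:
$188 - $24 = $164

$164


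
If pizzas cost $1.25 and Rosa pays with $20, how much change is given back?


Start with the amount paid:
$20
Subtract the price:
$20 - $1.25 = $18.75

$18.75


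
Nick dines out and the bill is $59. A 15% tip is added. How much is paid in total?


Calculate the tip:
15% of $59 = $8.85
Add tip to meal cost:
$59 + $8.85 = $67.85

$67.85


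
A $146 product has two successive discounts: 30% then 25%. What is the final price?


First discount:
30% of $146 = $43.80
Price after first discount:
$146 - $43.80 = $102.20
Second discount:
25% of $102.20 = $25.55
Final price:
$102.20 - $25.55 = $76.65

$76.65


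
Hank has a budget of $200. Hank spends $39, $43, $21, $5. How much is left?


Add up expenses:
$39 + $43 + $21 + $5 = $108
Subtract from budget:
$200 - $108 = $92

$92


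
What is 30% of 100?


Convert percentage to decimal:
30% = 0.3
Multiply:
100 x 0.3 = 30

30


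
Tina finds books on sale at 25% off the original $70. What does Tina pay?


Calculate the discount amount:
25% of $70 = $17.50
Subtract from original:
$70 - $17.50 = $52.50

$52.50


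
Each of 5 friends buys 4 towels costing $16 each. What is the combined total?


Cost per person:
4 x $16 = $64
Group total:
5 x $64 = $320

$320


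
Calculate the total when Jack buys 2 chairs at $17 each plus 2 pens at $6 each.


Cost of chairs:
2 x $17 = $34
Cost of pens:
2 x $6 = $12
Add both:
$34 + $12 = $46

$46


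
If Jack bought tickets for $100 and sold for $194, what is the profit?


Selling price = $194
Cost price = $100
Profit = selling price - cost price:
Profit = $194 - $100 = $94

$94


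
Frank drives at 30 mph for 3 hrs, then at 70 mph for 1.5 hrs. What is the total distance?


Leg 1 distance:
30 x 3 = 90 miles
Leg 2 distance:
70 x 1.5 = 105 miles
Total distance:
90 + 105 = 195 miles

195 miles


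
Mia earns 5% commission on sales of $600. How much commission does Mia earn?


Convert rate to decimal:
5% = 0.05
Multiply by sales:
$600 x 0.05 = $30

$30


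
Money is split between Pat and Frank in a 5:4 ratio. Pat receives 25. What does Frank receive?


Find the multiplier:
25 / 5 = 5
Apply to Frank's share:
4 x 5 = 20

20


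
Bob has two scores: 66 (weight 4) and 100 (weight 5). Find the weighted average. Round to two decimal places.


Weighted sum:
4 x 66 + 5 x 100 = 764
Total weight:
4 + 5 = 9
Weighted average:
764 / 9 = 84.8888... ≈ 84.89

84.89


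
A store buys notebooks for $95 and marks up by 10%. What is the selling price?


Calculate the markup amount:
10% of $95 = $9.50
Add to cost:
$95 + $9.50 = $104.50

$104.50


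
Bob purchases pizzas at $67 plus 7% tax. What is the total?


Calculate the tax:
7% of $67 = $4.69
Add tax to price:
$67 + $4.69 = $71.69

$71.69


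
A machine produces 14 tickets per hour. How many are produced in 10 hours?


Production rate: 14 tickets per hour
Time: 10 hours
Total: 14 x 10 = 140 tickets

140 tickets


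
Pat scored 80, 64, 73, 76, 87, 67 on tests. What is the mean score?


Add the scores:
80 + 64 + 73 + 76 + 87 + 67 = 447
Divide by the number of tests:
447 / 6 = 74.5

74.5


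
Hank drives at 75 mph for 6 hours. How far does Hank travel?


Use the formula: distance = speed x time
Speed = 75 mph, Time = 6 hours
75 x 6 = 450 miles

450 miles


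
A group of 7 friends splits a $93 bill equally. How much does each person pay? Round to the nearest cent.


Total bill: $93
Number of people: 7
Each pays: $93 / 7 = $13.2857... ≈ $13.29

$13.29


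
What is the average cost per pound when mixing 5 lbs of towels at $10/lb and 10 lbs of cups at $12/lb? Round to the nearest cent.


Cost of towels:
5 x $10 = $50
Cost of cups:
10 x $12 = $120
Total cost: $50 + $120 = $170
Total weight: 15 lbs
Average: $170 / 15 = $11.3333... ≈ $11.33/lb

$11.33/lb


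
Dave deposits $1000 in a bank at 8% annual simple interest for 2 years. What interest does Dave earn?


Use the formula I = P x R x T / 100
P x R x T = 1000 x 8 x 2 = 16000
I = 16000 / 100 = $160

$160


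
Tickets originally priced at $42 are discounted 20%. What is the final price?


Calculate the discount amount:
20% of $42 = $8.40
Subtract from original:
$42 - $8.40 = $33.60

$33.60


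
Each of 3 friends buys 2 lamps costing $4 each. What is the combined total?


Cost per person:
2 x $4 = $8
Group total:
3 x $8 = $24

$24


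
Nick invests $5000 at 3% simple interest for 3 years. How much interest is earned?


Use the formula I = P x R x T / 100
P x R x T = 5000 x 3 x 3 = 45000
I = 45000 / 100 = $450

$450


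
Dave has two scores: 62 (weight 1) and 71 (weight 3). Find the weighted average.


Weighted sum:
1 x 62 + 3 x 71 = 275
Total weight:
1 + 3 = 4
Weighted average:
275 / 4 = 68.75

68.75


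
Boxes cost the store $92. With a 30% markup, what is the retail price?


Calculate the markup amount:
30% of $92 = $27.60
Add to cost:
$92 + $27.60 = $119.60

$119.60


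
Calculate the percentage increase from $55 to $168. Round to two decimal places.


Find the absolute change:
|168 - 55| = 113
Divide by original and multiply by 100:
113 / 55 x 100 = 205.4545...% ≈ 205.45%

205.45%


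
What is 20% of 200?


Convert percentage to decimal:
20% = 0.2
Multiply:
200 x 0.2 = 40

40


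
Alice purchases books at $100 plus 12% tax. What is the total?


Calculate the tax:
12% of $100 = $12
Add tax to price:
$100 + $12 = $112

$112


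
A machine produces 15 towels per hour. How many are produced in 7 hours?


Production rate: 15 towels per hour
Time: 7 hours
Total: 15 x 7 = 105 towels

105 towels


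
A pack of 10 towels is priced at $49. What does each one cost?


Total cost: $49
Number of items: 10
Unit price: $49 / 10 = $4.90

$4.90


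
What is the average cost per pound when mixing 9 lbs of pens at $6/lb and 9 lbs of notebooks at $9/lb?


Cost of pens:
9 x $6 = $54
Cost of notebooks:
9 x $9 = $81
Total cost: $54 + $81 = $135
Total weight: 18 lbs
Average: $135 / 18 = $7.50/lb

$7.50/lb


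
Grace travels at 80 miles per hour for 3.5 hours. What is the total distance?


Use the formula: distance = speed x time
Speed = 80 mph, Time = 3.5 hours
80 x 3.5 = 280 miles

280 miles


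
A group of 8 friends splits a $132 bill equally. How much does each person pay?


Total bill: $132
Number of people: 8
Each pays: $132 / 8 = $16.50

$16.50


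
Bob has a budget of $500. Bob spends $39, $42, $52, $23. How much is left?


Add up expenses:
$39 + $42 + $52 + $23 = $156
Subtract from budget:
$500 - $156 = $344

$344


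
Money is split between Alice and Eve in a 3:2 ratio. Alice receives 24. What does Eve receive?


Find the multiplier:
24 / 3 = 8
Apply to Eve's share:
2 x 8 = 16

16


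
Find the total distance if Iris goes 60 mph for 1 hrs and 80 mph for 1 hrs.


Leg 1 distance:
60 x 1 = 60 miles
Leg 2 distance:
80 x 1 = 80 miles
Total distance:
60 + 80 = 140 miles

140 miles


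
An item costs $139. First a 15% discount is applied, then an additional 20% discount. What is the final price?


First discount:
15% of $139 = $20.85
Price after first discount:
$139 - $20.85 = $118.15
Second discount:
20% of $118.15 = $23.63
Final price:
$118.15 - $23.63 = $94.52

$94.52


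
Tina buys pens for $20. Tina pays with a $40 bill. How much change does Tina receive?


Start with the amount paid:
$40
Subtract the price:
$40 - $20 = $20

$20


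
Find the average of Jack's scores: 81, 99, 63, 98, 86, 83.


Add the scores:
81 + 99 + 63 + 98 + 86 + 83 = 510
Divide by the number of tests:
510 / 6 = 85

85


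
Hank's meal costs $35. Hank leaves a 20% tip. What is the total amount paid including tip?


Calculate the tip:
20% of $35 = $7
Add tip to meal cost:
$35 + $7 = $42

$42


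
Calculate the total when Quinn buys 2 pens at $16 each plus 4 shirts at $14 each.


Cost of pens:
2 x $16 = $32
Cost of shirts:
4 x $14 = $56
Add both:
$32 + $56 = $88

$88


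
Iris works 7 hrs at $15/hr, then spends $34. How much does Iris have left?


Calculate earnings:
7 x $15 = $105
Subtract spending:
$105 - $34 = $71

$71


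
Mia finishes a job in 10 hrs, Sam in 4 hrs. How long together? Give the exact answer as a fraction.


Mia's rate: 1/10 of the job per hour
Sam's rate: 1/4 of the job per hour
Combined rate: 1/10 + 1/4 = 7/20 per hour
Time = 1 / (7/20) = 20/7 hours (≈ 2.86 hours)

20/7 hours


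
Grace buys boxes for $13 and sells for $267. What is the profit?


Selling price = $267
Cost price = $13
Profit = selling price - cost price:
Profit = $267 - $13 = $254

$254


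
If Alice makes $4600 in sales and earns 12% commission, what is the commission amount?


Convert rate to decimal:
12% = 0.12
Multiply by sales:
$4600 x 0.12 = $552

$552


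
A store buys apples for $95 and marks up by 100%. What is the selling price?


Calculate the markup amount:
100% of $95 = $95
Add to cost:
$95 + $95 = $190

$190


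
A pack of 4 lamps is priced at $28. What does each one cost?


Total cost: $28
Number of items: 4
Unit price: $28 / 4 = $7

$7


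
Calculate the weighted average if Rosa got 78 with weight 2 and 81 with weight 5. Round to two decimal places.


Weighted sum:
2 x 78 + 5 x 81 = 561
Total weight:
2 + 5 = 7
Weighted average:
561 / 7 = 80.1428... ≈ 80.14

80.14


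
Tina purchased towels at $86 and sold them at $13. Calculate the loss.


Selling price = $13
Cost price = $86
Loss = cost price - selling price:
Loss = $86 - $13 = $73

$73


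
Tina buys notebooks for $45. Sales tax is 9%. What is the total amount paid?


Calculate the tax:
9% of $45 = $4.05
Add tax to price:
$45 + $4.05 = $49.05

$49.05


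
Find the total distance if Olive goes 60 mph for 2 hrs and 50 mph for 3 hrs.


Leg 1 distance:
60 x 2 = 120 miles
Leg 2 distance:
50 x 3 = 150 miles
Total distance:
120 + 150 = 270 miles

270 miles


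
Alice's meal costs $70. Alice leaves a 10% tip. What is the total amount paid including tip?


Calculate the tip:
10% of $70 = $7
Add tip to meal cost:
$70 + $7 = $77

$77


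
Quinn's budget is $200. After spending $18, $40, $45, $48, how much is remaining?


Add up expenses:
$18 + $40 + $45 + $48 = $151
Subtract from budget:
$200 - $151 = $49

$49


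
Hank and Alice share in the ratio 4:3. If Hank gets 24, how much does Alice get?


Find the multiplier:
24 / 4 = 6
Apply to Alice's share:
3 x 6 = 18

18


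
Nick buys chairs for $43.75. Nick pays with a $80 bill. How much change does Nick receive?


Start with the amount paid:
$80
Subtract the price:
$80 - $43.75 = $36.25

$36.25


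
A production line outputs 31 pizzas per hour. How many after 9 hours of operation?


Production rate: 31 pizzas per hour
Time: 9 hours
Total: 31 x 9 = 279 pizzas

279 pizzas


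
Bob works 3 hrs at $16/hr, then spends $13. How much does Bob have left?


Calculate earnings:
3 x $16 = $48
Subtract spending:
$48 - $13 = $35

$35


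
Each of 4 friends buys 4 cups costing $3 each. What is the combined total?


Cost per person:
4 x $3 = $12
Group total:
4 x $12 = $48

$48


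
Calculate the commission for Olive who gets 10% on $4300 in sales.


Convert rate to decimal:
10% = 0.1
Multiply by sales:
$4300 x 0.1 = $430

$430


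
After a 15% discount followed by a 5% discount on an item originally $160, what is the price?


First discount:
15% of $160 = $24
Price after first discount:
$160 - $24 = $136
Second discount:
5% of $136 = $6.80
Final price:
$136 - $6.80 = $129.20

$129.20


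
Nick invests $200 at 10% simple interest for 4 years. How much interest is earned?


Use the formula I = P x R x T / 100
P x R x T = 200 x 10 x 4 = 8000
I = 8000 / 100 = $80

$80


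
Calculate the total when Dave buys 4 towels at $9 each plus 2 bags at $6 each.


Cost of towels:
4 x $9 = $36
Cost of bags:
2 x $6 = $12
Add both:
$36 + $12 = $48

$48


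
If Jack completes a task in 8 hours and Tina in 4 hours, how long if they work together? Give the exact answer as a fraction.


Jack's rate: 1/8 of the job per hour
Tina's rate: 1/4 of the job per hour
Combined rate: 1/8 + 1/4 = 3/8 per hour
Time = 1 / (3/8) = 8/3 hours (≈ 2.67 hours)

8/3 hours


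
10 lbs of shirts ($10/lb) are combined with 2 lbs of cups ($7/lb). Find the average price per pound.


Cost of shirts:
10 x $10 = $100
Cost of cups:
2 x $7 = $14
Total cost: $100 + $14 = $114
Total weight: 12 lbs
Average: $114 / 12 = $9.50/lb

$9.50/lb


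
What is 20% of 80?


Convert percentage to decimal:
20% = 0.2
Multiply:
80 x 0.2 = 16

16


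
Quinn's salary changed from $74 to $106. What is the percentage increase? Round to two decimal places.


Find the absolute change:
|106 - 74| = 32
Divide by original and multiply by 100:
32 / 74 x 100 = 43.2432...% ≈ 43.24%

43.24%


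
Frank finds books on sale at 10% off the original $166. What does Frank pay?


Calculate the discount amount:
10% of $166 = $16.60
Subtract from original:
$166 - $16.60 = $149.40

$149.40


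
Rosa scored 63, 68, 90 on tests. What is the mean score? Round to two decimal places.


Add the scores:
63 + 68 + 90 = 221
Divide by the number of tests:
221 / 3 = 73.6666... ≈ 73.67

73.67


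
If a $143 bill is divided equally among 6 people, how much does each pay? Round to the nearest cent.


Total bill: $143
Number of people: 6
Each pays: $143 / 6 = $23.8333... ≈ $23.83

$23.83


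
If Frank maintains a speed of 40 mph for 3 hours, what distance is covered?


Use the formula: distance = speed x time
Speed = 40 mph, Time = 3 hours
40 x 3 = 120 miles

120 miles


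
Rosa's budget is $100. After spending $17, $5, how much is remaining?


Add up expenses:
$17 + $5 = $22
Subtract from budget:
$100 - $22 = $78

$78


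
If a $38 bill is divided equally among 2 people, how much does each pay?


Total bill: $38
Number of people: 2
Each pays: $38 / 2 = $19

$19


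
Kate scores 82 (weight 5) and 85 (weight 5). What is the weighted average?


Weighted sum:
5 x 82 + 5 x 85 = 835
Total weight:
5 + 5 = 10
Weighted average:
835 / 10 = 83.5

83.5


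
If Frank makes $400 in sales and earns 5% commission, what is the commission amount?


Convert rate to decimal:
5% = 0.05
Multiply by sales:
$400 x 0.05 = $20

$20


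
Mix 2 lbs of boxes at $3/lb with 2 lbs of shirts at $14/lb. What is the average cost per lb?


Cost of boxes:
2 x $3 = $6
Cost of shirts:
2 x $14 = $28
Total cost: $6 + $28 = $34
Total weight: 4 lbs
Average: $34 / 4 = $8.50/lb

$8.50/lb


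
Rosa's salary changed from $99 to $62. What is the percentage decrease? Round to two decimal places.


Find the absolute change:
|62 - 99| = 37
Divide by original and multiply by 100:
37 / 99 x 100 = 37.3737...% ≈ 37.37%

37.37%


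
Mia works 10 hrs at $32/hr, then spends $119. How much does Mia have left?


Calculate earnings:
10 x $32 = $320
Subtract spending:
$320 - $119 = $201

$201


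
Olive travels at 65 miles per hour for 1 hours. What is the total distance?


Use the formula: distance = speed x time
Speed = 65 mph, Time = 1 hours
65 x 1 = 65 miles

65 miles


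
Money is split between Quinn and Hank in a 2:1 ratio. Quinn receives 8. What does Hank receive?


Find the multiplier:
8 / 2 = 4
Apply to Hank's share:
1 x 4 = 4

4


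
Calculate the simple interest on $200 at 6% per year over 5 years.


Use the formula I = P x R x T / 100
P x R x T = 200 x 6 x 5 = 6000
I = 6000 / 100 = $60

$60


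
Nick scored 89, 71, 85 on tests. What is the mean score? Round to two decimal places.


Add the scores:
89 + 71 + 85 = 245
Divide by the number of tests:
245 / 3 = 81.6666... ≈ 81.67

81.67


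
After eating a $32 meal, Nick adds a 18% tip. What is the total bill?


Calculate the tip:
18% of $32 = $5.76
Add tip to meal cost:
$32 + $5.76 = $37.76

$37.76


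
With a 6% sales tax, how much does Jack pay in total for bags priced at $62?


Calculate the tax:
6% of $62 = $3.72
Add tax to price:
$62 + $3.72 = $65.72

$65.72


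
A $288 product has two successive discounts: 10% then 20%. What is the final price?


First discount:
10% of $288 = $28.80
Price after first discount:
$288 - $28.80 = $259.20
Second discount:
20% of $259.20 = $51.84
Final price:
$259.20 - $51.84 = $207.36

$207.36


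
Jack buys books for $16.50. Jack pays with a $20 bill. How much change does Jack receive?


Start with the amount paid:
$20
Subtract the price:
$20 - $16.50 = $3.50

$3.50


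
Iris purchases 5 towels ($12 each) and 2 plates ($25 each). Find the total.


Cost of towels:
5 x $12 = $60
Cost of plates:
2 x $25 = $50
Add both:
$60 + $50 = $110

$110


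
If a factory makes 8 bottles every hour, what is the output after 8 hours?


Production rate: 8 bottles per hour
Time: 8 hours
Total: 8 x 8 = 64 bottles

64 bottles


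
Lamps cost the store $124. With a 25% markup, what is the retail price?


Calculate the markup amount:
25% of $124 = $31
Add to cost:
$124 + $31 = $155

$155


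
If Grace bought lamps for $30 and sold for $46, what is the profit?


Selling price = $46
Cost price = $30
Profit = selling price - cost price:
Profit = $46 - $30 = $16

$16


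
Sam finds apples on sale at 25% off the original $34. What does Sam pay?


Calculate the discount amount:
25% of $34 = $8.50
Subtract from original:
$34 - $8.50 = $25.50

$25.50


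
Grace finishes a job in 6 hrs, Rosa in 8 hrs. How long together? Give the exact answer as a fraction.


Grace's rate: 1/6 of the job per hour
Rosa's rate: 1/8 of the job per hour
Combined rate: 1/6 + 1/8 = 7/24 per hour
Time = 1 / (7/24) = 24/7 hours (≈ 3.43 hours)

24/7 hours


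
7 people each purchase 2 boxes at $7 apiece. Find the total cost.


Cost per person:
2 x $7 = $14
Group total:
7 x $14 = $98

$98


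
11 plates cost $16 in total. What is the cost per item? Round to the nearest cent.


Total cost: $16
Number of items: 11
Unit price: $16 / 11 = $1.4545... ≈ $1.45

$1.45


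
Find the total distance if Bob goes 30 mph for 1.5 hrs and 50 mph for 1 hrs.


Leg 1 distance:
30 x 1.5 = 45 miles
Leg 2 distance:
50 x 1 = 50 miles
Total distance:
45 + 50 = 95 miles

95 miles


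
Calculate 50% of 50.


Convert percentage to decimal:
50% = 0.5
Multiply:
50 x 0.5 = 25

25


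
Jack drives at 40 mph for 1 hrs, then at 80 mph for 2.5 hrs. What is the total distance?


Leg 1 distance:
40 x 1 = 40 miles
Leg 2 distance:
80 x 2.5 = 200 miles
Total distance:
40 + 200 = 240 miles

240 miles


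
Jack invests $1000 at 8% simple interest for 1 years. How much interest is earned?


Use the formula I = P x R x T / 100
P x R x T = 1000 x 8 x 1 = 8000
I = 8000 / 100 = $80

$80


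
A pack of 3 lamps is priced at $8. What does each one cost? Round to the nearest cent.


Total cost: $8
Number of items: 3
Unit price: $8 / 3 = $2.6666... ≈ $2.67

$2.67


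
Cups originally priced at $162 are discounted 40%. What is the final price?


Calculate the discount amount:
40% of $162 = $64.80
Subtract from original:
$162 - $64.80 = $97.20

$97.20


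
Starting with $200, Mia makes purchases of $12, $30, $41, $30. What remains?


Add up expenses:
$12 + $30 + $41 + $30 = $113
Subtract from budget:
$200 - $113 = $87

$87


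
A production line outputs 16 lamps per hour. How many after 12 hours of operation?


Production rate: 16 lamps per hour
Time: 12 hours
Total: 16 x 12 = 192 lamps

192 lamps


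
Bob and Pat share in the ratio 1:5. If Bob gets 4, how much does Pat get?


Find the multiplier:
4 / 1 = 4
Apply to Pat's share:
5 x 4 = 20

20


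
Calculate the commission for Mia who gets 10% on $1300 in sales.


Convert rate to decimal:
10% = 0.1
Multiply by sales:
$1300 x 0.1 = $130

$130


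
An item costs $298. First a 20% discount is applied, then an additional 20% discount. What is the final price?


First discount:
20% of $298 = $59.60
Price after first discount:
$298 - $59.60 = $238.40
Second discount:
20% of $238.40 = $47.68
Final price:
$238.40 - $47.68 = $190.72

$190.72


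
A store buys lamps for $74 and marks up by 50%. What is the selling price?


Calculate the markup amount:
50% of $74 = $37
Add to cost:
$74 + $37 = $111

$111


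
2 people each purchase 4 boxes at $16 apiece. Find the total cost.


Cost per person:
4 x $16 = $64
Group total:
2 x $64 = $128

$128


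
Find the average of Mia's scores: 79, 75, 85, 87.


Add the scores:
79 + 75 + 85 + 87 = 326
Divide by the number of tests:
326 / 4 = 81.5

81.5


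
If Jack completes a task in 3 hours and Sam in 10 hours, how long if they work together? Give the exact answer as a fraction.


Jack's rate: 1/3 of the job per hour
Sam's rate: 1/10 of the job per hour
Combined rate: 1/3 + 1/10 = 13/30 per hour
Time = 1 / (13/30) = 30/13 hours (≈ 2.31 hours)

30/13 hours


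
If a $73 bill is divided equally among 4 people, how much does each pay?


Total bill: $73
Number of people: 4
Each pays: $73 / 4 = $18.25

$18.25


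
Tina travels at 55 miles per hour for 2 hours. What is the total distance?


Use the formula: distance = speed x time
Speed = 55 mph, Time = 2 hours
55 x 2 = 110 miles

110 miles


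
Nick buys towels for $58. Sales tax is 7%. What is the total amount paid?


Calculate the tax:
7% of $58 = $4.06
Add tax to price:
$58 + $4.06 = $62.06

$62.06


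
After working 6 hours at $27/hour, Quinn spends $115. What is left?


Calculate earnings:
6 x $27 = $162
Subtract spending:
$162 - $115 = $47

$47


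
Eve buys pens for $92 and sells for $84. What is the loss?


Selling price = $84
Cost price = $92
Loss = cost price - selling price:
Loss = $92 - $84 = $8

$8


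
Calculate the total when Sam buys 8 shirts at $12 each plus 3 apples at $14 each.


Cost of shirts:
8 x $12 = $96
Cost of apples:
3 x $14 = $42
Add both:
$96 + $42 = $138

$138


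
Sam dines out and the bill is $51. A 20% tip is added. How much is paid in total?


Calculate the tip:
20% of $51 = $10.20
Add tip to meal cost:
$51 + $10.20 = $61.20

$61.20


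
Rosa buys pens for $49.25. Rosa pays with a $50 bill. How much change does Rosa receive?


Start with the amount paid:
$50
Subtract the price:
$50 - $49.25 = $0.75

$0.75


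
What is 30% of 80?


Convert percentage to decimal:
30% = 0.3
Multiply:
80 x 0.3 = 24

24


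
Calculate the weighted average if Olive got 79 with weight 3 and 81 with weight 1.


Weighted sum:
3 x 79 + 1 x 81 = 318
Total weight:
3 + 1 = 4
Weighted average:
318 / 4 = 79.5

79.5


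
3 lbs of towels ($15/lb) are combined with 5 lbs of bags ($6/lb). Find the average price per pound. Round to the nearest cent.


Cost of towels:
3 x $15 = $45
Cost of bags:
5 x $6 = $30
Total cost: $45 + $30 = $75
Total weight: 8 lbs
Average: $75 / 8 = $9.375 ≈ $9.38/lb

$9.38/lb


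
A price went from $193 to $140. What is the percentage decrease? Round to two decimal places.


Find the absolute change:
|140 - 193| = 53
Divide by original and multiply by 100:
53 / 193 x 100 = 27.4611...% ≈ 27.46%

27.46%


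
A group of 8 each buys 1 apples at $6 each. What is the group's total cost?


Cost per person:
1 x $6 = $6
Group total:
8 x $6 = $48

$48


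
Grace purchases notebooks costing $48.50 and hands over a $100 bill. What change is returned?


Start with the amount paid:
$100
Subtract the price:
$100 - $48.50 = $51.50

$51.50


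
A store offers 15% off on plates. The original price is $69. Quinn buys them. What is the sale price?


Calculate the discount amount:
15% of $69 = $10.35
Subtract from original:
$69 - $10.35 = $58.65

$58.65


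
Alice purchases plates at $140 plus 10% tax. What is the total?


Calculate the tax:
10% of $140 = $14
Add tax to price:
$140 + $14 = $154

$154


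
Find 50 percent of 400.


Convert percentage to decimal:
50% = 0.5
Multiply:
400 x 0.5 = 200

200


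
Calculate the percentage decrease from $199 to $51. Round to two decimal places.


Find the absolute change:
|51 - 199| = 148
Divide by original and multiply by 100:
148 / 199 x 100 = 74.3718...% ≈ 74.37%

74.37%


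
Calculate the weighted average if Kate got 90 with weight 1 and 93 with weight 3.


Weighted sum:
1 x 90 + 3 x 93 = 369
Total weight:
1 + 3 = 4
Weighted average:
369 / 4 = 92.25

92.25


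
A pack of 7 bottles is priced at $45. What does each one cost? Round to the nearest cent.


Total cost: $45
Number of items: 7
Unit price: $45 / 7 = $6.4285... ≈ $6.43

$6.43


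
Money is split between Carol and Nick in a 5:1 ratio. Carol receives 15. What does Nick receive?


Find the multiplier:
15 / 5 = 3
Apply to Nick's share:
1 x 3 = 3

3


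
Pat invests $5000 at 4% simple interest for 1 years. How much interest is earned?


Use the formula I = P x R x T / 100
P x R x T = 5000 x 4 x 1 = 20000
I = 20000 / 100 = $200

$200


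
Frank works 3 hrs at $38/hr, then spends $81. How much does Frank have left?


Calculate earnings:
3 x $38 = $114
Subtract spending:
$114 - $81 = $33

$33


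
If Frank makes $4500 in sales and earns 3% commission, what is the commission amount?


Convert rate to decimal:
3% = 0.03
Multiply by sales:
$4500 x 0.03 = $135

$135


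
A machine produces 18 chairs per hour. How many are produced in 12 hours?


Production rate: 18 chairs per hour
Time: 12 hours
Total: 18 x 12 = 216 chairs

216 chairs


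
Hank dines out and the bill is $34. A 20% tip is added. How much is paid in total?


Calculate the tip:
20% of $34 = $6.80
Add tip to meal cost:
$34 + $6.80 = $40.80

$40.80


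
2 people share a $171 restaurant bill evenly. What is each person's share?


Total bill: $171
Number of people: 2
Each pays: $171 / 2 = $85.50

$85.50


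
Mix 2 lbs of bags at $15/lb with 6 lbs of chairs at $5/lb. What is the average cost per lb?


Cost of bags:
2 x $15 = $30
Cost of chairs:
6 x $5 = $30
Total cost: $30 + $30 = $60
Total weight: 8 lbs
Average: $60 / 8 = $7.50/lb

$7.50/lb


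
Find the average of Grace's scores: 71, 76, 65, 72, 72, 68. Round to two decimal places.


Add the scores:
71 + 76 + 65 + 72 + 72 + 68 = 424
Divide by the number of tests:
424 / 6 = 70.6666... ≈ 70.67

70.67


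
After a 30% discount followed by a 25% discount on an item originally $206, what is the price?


First discount:
30% of $206 = $61.80
Price after first discount:
$206 - $61.80 = $144.20
Second discount:
25% of $144.20 = $36.05
Final price:
$144.20 - $36.05 = $108.15

$108.15


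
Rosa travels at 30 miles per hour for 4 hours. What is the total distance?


Use the formula: distance = speed x time
Speed = 30 mph, Time = 4 hours
30 x 4 = 120 miles

120 miles


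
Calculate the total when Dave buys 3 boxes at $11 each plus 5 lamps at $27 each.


Cost of boxes:
3 x $11 = $33
Cost of lamps:
5 x $27 = $135
Add both:
$33 + $135 = $168

$168


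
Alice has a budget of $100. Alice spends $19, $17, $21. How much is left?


Add up expenses:
$19 + $17 + $21 = $57
Subtract from budget:
$100 - $57 = $43

$43


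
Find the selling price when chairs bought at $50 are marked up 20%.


Calculate the markup amount:
20% of $50 = $10
Add to cost:
$50 + $10 = $60

$60


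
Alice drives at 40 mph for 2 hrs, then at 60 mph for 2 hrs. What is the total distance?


Leg 1 distance:
40 x 2 = 80 miles
Leg 2 distance:
60 x 2 = 120 miles
Total distance:
80 + 120 = 200 miles

200 miles


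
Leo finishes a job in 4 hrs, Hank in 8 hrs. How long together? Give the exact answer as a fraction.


Leo's rate: 1/4 of the job per hour
Hank's rate: 1/8 of the job per hour
Combined rate: 1/4 + 1/8 = 3/8 per hour
Time = 1 / (3/8) = 8/3 hours (≈ 2.67 hours)

8/3 hours


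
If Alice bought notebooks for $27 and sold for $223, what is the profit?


Selling price = $223
Cost price = $27
Profit = selling price - cost price:
Profit = $223 - $27 = $196

$196


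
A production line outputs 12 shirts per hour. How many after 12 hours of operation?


Production rate: 12 shirts per hour
Time: 12 hours
Total: 12 x 12 = 144 shirts

144 shirts


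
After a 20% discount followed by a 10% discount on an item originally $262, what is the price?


First discount:
20% of $262 = $52.40
Price after first discount:
$262 - $52.40 = $209.60
Second discount:
10% of $209.60 = $20.96
Final price:
$209.60 - $20.96 = $188.64

$188.64


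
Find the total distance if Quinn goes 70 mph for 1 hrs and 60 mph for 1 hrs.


Leg 1 distance:
70 x 1 = 70 miles
Leg 2 distance:
60 x 1 = 60 miles
Total distance:
70 + 60 = 130 miles

130 miles


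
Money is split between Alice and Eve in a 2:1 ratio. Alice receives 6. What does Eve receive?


Find the multiplier:
6 / 2 = 3
Apply to Eve's share:
1 x 3 = 3

3


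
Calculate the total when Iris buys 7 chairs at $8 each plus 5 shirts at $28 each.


Cost of chairs:
7 x $8 = $56
Cost of shirts:
5 x $28 = $140
Add both:
$56 + $140 = $196

$196


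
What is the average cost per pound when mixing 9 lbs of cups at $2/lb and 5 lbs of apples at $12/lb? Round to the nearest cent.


Cost of cups:
9 x $2 = $18
Cost of apples:
5 x $12 = $60
Total cost: $18 + $60 = $78
Total weight: 14 lbs
Average: $78 / 14 = $5.5714... ≈ $5.57/lb

$5.57/lb


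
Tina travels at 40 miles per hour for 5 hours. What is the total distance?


Use the formula: distance = speed x time
Speed = 40 mph, Time = 5 hours
40 x 5 = 200 miles

200 miles


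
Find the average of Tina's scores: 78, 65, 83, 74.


Add the scores:
78 + 65 + 83 + 74 = 300
Divide by the number of tests:
300 / 4 = 75

75


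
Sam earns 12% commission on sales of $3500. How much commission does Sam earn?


Convert rate to decimal:
12% = 0.12
Multiply by sales:
$3500 x 0.12 = $420

$420


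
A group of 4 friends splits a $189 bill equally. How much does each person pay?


Total bill: $189
Number of people: 4
Each pays: $189 / 4 = $47.25

$47.25


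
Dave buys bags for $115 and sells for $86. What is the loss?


Selling price = $86
Cost price = $115
Loss = cost price - selling price:
Loss = $115 - $86 = $29

$29


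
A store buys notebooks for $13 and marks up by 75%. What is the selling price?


Calculate the markup amount:
75% of $13 = $9.75
Add to cost:
$13 + $9.75 = $22.75

$22.75


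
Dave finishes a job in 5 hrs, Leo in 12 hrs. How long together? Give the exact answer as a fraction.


Dave's rate: 1/5 of the job per hour
Leo's rate: 1/12 of the job per hour
Combined rate: 1/5 + 1/12 = 17/60 per hour
Time = 1 / (17/60) = 60/17 hours (≈ 3.53 hours)

60/17 hours


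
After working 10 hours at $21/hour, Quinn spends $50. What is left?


Calculate earnings:
10 x $21 = $210
Subtract spending:
$210 - $50 = $160

$160


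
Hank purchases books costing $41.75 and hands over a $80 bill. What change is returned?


Start with the amount paid:
$80
Subtract the price:
$80 - $41.75 = $38.25

$38.25


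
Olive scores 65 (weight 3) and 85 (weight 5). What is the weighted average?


Weighted sum:
3 x 65 + 5 x 85 = 620
Total weight:
3 + 5 = 8
Weighted average:
620 / 8 = 77.5

77.5


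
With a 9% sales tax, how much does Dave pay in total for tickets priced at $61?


Calculate the tax:
9% of $61 = $5.49
Add tax to price:
$61 + $5.49 = $66.49

$66.49


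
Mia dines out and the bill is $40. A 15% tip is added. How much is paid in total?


Calculate the tip:
15% of $40 = $6
Add tip to meal cost:
$40 + $6 = $46

$46


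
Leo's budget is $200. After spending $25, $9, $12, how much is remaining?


Add up expenses:
$25 + $9 + $12 = $46
Subtract from budget:
$200 - $46 = $154

$154


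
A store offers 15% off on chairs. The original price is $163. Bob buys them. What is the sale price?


Calculate the discount amount:
15% of $163 = $24.45
Subtract from original:
$163 - $24.45 = $138.55

$138.55


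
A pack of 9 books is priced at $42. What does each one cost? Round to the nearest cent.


Total cost: $42
Number of items: 9
Unit price: $42 / 9 = $4.6666... ≈ $4.67

$4.67


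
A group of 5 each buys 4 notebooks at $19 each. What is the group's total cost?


Cost per person:
4 x $19 = $76
Group total:
5 x $76 = $380

$380


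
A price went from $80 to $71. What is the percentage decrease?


Find the absolute change:
|71 - 80| = 9
Divide by original and multiply by 100:
9 / 80 x 100 = 11.25%

11.25%


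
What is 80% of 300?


Convert percentage to decimal:
80% = 0.8
Multiply:
300 x 0.8 = 240

240


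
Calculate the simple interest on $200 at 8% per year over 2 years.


Use the formula I = P x R x T / 100
P x R x T = 200 x 8 x 2 = 3200
I = 3200 / 100 = $32

$32


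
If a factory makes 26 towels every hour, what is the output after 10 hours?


Production rate: 26 towels per hour
Time: 10 hours
Total: 26 x 10 = 260 towels

260 towels


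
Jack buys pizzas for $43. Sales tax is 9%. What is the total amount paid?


Calculate the tax:
9% of $43 = $3.87
Add tax to price:
$43 + $3.87 = $46.87

$46.87


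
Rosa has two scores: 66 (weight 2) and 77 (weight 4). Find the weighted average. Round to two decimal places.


Weighted sum:
2 x 66 + 4 x 77 = 440
Total weight:
2 + 4 = 6
Weighted average:
440 / 6 = 73.3333... ≈ 73.33

73.33


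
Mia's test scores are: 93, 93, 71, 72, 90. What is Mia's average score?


Add the scores:
93 + 93 + 71 + 72 + 90 = 419
Divide by the number of tests:
419 / 5 = 83.8

83.8


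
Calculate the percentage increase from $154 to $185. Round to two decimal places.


Find the absolute change:
|185 - 154| = 31
Divide by original and multiply by 100:
31 / 154 x 100 = 20.1298...% ≈ 20.13%

20.13%


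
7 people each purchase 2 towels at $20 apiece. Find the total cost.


Cost per person:
2 x $20 = $40
Group total:
7 x $40 = $280

$280


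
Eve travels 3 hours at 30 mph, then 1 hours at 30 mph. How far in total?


Leg 1 distance:
30 x 3 = 90 miles
Leg 2 distance:
30 x 1 = 30 miles
Total distance:
90 + 30 = 120 miles

120 miles


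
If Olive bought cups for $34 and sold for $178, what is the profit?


Selling price = $178
Cost price = $34
Profit = selling price - cost price:
Profit = $178 - $34 = $144

$144


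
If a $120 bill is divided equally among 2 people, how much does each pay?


Total bill: $120
Number of people: 2
Each pays: $120 / 2 = $60

$60


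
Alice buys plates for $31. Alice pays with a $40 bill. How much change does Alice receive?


Start with the amount paid:
$40
Subtract the price:
$40 - $31 = $9

$9


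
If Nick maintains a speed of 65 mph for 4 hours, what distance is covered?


Use the formula: distance = speed x time
Speed = 65 mph, Time = 4 hours
65 x 4 = 260 miles

260 miles


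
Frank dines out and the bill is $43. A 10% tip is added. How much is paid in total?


Calculate the tip:
10% of $43 = $4.30
Add tip to meal cost:
$43 + $4.30 = $47.30

$47.30


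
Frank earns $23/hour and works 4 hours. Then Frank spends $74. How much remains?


Calculate earnings:
4 x $23 = $92
Subtract spending:
$92 - $74 = $18

$18


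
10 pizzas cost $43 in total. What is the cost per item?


Total cost: $43
Number of items: 10
Unit price: $43 / 10 = $4.30

$4.30


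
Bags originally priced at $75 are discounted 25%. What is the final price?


Calculate the discount amount:
25% of $75 = $18.75
Subtract from original:
$75 - $18.75 = $56.25

$56.25


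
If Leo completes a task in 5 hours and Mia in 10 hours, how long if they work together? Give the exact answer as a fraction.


Leo's rate: 1/5 of the job per hour
Mia's rate: 1/10 of the job per hour
Combined rate: 1/5 + 1/10 = 3/10 per hour
Time = 1 / (3/10) = 10/3 hours (≈ 3.33 hours)

10/3 hours


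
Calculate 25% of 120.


Convert percentage to decimal:
25% = 0.25
Multiply:
120 x 0.25 = 30

30


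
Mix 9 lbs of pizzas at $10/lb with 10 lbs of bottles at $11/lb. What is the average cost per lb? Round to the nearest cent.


Cost of pizzas:
9 x $10 = $90
Cost of bottles:
10 x $11 = $110
Total cost: $90 + $110 = $200
Total weight: 19 lbs
Average: $200 / 19 = $10.5263... ≈ $10.53/lb

$10.53/lb


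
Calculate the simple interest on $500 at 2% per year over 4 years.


Use the formula I = P x R x T / 100
P x R x T = 500 x 2 x 4 = 4000
I = 4000 / 100 = $40

$40


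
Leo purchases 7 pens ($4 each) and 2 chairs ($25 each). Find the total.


Cost of pens:
7 x $4 = $28
Cost of chairs:
2 x $25 = $50
Add both:
$28 + $50 = $78

$78


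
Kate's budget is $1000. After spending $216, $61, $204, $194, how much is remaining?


Add up expenses:
$216 + $61 + $204 + $194 = $675
Subtract from budget:
$1000 - $675 = $325

$325


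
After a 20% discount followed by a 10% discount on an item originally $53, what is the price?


First discount:
20% of $53 = $10.60
Price after first discount:
$53 - $10.60 = $42.40
Second discount:
10% of $42.40 = $4.24
Final price:
$42.40 - $4.24 = $38.16

$38.16


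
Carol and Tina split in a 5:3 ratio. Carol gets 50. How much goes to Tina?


Find the multiplier:
50 / 5 = 10
Apply to Tina's share:
3 x 10 = 30

30


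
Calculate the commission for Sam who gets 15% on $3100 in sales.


Convert rate to decimal:
15% = 0.15
Multiply by sales:
$3100 x 0.15 = $465

$465


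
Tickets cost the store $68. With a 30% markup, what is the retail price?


Calculate the markup amount:
30% of $68 = $20.40
Add to cost:
$68 + $20.40 = $88.40

$88.40


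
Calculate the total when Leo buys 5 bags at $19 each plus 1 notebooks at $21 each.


Cost of bags:
5 x $19 = $95
Cost of notebooks:
1 x $21 = $21
Add both:
$95 + $21 = $116

$116


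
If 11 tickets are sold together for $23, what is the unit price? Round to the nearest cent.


Total cost: $23
Number of items: 11
Unit price: $23 / 11 = $2.0909... ≈ $2.09

$2.09


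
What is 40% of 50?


Convert percentage to decimal:
40% = 0.4
Multiply:
50 x 0.4 = 20

20


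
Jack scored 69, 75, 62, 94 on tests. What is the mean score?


Add the scores:
69 + 75 + 62 + 94 = 300
Divide by the number of tests:
300 / 4 = 75

75


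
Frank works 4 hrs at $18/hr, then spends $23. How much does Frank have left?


Calculate earnings:
4 x $18 = $72
Subtract spending:
$72 - $23 = $49

$49


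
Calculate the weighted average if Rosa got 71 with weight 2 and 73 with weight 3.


Weighted sum:
2 x 71 + 3 x 73 = 361
Total weight:
2 + 3 = 5
Weighted average:
361 / 5 = 72.2

72.2


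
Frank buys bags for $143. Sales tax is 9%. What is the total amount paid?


Calculate the tax:
9% of $143 = $12.87
Add tax to price:
$143 + $12.87 = $155.87

$155.87
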